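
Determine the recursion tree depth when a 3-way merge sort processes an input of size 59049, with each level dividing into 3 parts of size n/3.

For divide and conquer with division factor 3:

Problem sizes at each level:
Level 0: 59049
Level 1: 19683
Level 2: 6561
Level 3: 2187
Level 4: 729
Level 5: 243
Level 6: 81
Level 7: 27
Level 8: 9
Level 9: 3
Level 10: 1

The root is level 0 and the size-1 base case is level 10 (the tree spans levels 0 through 10, i.e. 11 levels counting the root), so the depth is the number of divisions: log_3(59049) = 10

The recursion tree depth is log_3(59049) = 10. At each level, the problem size is divided by 3, so it takes 10 divisions to reduce to a base case of size 1. The algorithm makes 3 recursive calls at each level.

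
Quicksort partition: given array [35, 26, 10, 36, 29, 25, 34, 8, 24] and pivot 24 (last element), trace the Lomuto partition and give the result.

Lomuto partition with pivot = 24:

Initial array: [35, 26, 10, 36, 29, 25, 34, 8, 24]

arr[0]=35 > 24: no swap
arr[1]=26 > 24: no swap
arr[2]=10 <= 24: swap with position 0, array becomes [10, 26, 35, 36, 29, 25, 34, 8, 24]
arr[3]=36 > 24: no swap
arr[4]=29 > 24: no swap
arr[5]=25 > 24: no swap
arr[6]=34 > 24: no swap
arr[7]=8 <= 24: swap with position 1, array becomes [10, 8, 35, 36, 29, 25, 34, 26, 24]

Place pivot at position 2: [10, 8, 24, 36, 29, 25, 34, 26, 35]
Pivot position: 2

After partitioning with pivot 24, the array becomes [10, 8, 24, 36, 29, 25, 34, 26, 35]. The pivot is placed at index 2. All elements to the left of the pivot are <= 24, and all elements to the right are > 24.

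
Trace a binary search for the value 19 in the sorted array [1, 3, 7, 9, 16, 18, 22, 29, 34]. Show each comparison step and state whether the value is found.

Binary search for 19 in [1, 3, 7, 9, 16, 18, 22, 29, 34]:

lo=0, hi=8, mid=4, arr[mid]=16 -> 16 < 19, search right half
lo=5, hi=8, mid=6, arr[mid]=22 -> 22 > 19, search left half
lo=5, hi=5, mid=5, arr[mid]=18 -> 18 < 19, search right half
lo=6 > hi=5, target 19 not found

Binary search determines that 19 is not in the array after 3 comparisons. The search space was exhausted without finding the target.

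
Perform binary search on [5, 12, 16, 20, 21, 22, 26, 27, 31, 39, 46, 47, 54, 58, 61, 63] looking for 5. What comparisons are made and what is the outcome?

Binary search for 5 in [5, 12, 16, 20, 21, 22, 26, 27, 31, 39, 46, 47, 54, 58, 61, 63]:

lo=0, hi=15, mid=7, arr[mid]=27 -> 27 > 5, search left half
lo=0, hi=6, mid=3, arr[mid]=20 -> 20 > 5, search left half
lo=0, hi=2, mid=1, arr[mid]=12 -> 12 > 5, search left half
lo=0, hi=0, mid=0, arr[mid]=5 -> Found target at index 0!

Binary search finds 5 at index 0 after 4 comparisons. The search repeatedly halves the search space by comparing with the middle element.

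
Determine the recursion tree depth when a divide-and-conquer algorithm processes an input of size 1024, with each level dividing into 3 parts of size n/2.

For divide and conquer with division factor 2:

Problem sizes at each level:
Level 0: 1024
Level 1: 512
Level 2: 256
Level 3: 128
Level 4: 64
Level 5: 32
Level 6: 16
Level 7: 8
Level 8: 4
Level 9: 2
Level 10: 1

The root is level 0 and the size-1 base case is level 10 (the tree spans levels 0 through 10, i.e. 11 levels counting the root), so the depth is the number of divisions: log_2(1024) = 10

The recursion tree depth is log_2(1024) = 10. At each level, the problem size is divided by 2, so it takes 10 divisions to reduce to a base case of size 1. The algorithm makes 3 recursive calls at each level.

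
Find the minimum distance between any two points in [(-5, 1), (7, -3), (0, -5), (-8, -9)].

Computing all pairwise distances among 4 points:

d((-5, 1), (7, -3)) = 12.6491
d((-5, 1), (0, -5)) = 7.8102
d((-5, 1), (-8, -9)) = 10.4403
d((7, -3), (0, -5)) = 7.2801 <-- minimum
d((7, -3), (-8, -9)) = 16.1555
d((0, -5), (-8, -9)) = 8.9443

Closest pair: (7, -3) and (0, -5) with distance 7.2801

The closest pair is (7, -3) and (0, -5) with Euclidean distance 7.2801. For 4 points, brute-force pairwise comparison is shown above. For large n, the divide-and-conquer algorithm (sort by x, recurse on halves, check the dividing strip) achieves O(n log n).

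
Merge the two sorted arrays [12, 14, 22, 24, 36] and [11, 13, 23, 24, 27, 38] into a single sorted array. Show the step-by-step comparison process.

Merging process:

Compare 12 vs 11: take 11 from right. Merged: [11]
Compare 12 vs 13: take 12 from left. Merged: [11, 12]
Compare 14 vs 13: take 13 from right. Merged: [11, 12, 13]
Compare 14 vs 23: take 14 from left. Merged: [11, 12, 13, 14]
Compare 22 vs 23: take 22 from left. Merged: [11, 12, 13, 14, 22]
Compare 24 vs 23: take 23 from right. Merged: [11, 12, 13, 14, 22, 23]
Compare 24 vs 24: take 24 from left. Merged: [11, 12, 13, 14, 22, 23, 24]
Compare 36 vs 24: take 24 from right. Merged: [11, 12, 13, 14, 22, 23, 24, 24]
Compare 36 vs 27: take 27 from right. Merged: [11, 12, 13, 14, 22, 23, 24, 24, 27]
Compare 36 vs 38: take 36 from left. Merged: [11, 12, 13, 14, 22, 23, 24, 24, 27, 36]
Append remaining from right: [38]. Merged: [11, 12, 13, 14, 22, 23, 24, 24, 27, 36, 38]

Final merged array: [11, 12, 13, 14, 22, 23, 24, 24, 27, 36, 38]
Total comparisons: 10

The merged array is [11, 12, 13, 14, 22, 23, 24, 24, 27, 36, 38], requiring 10 comparisons. The merge step runs in O(n) time where n is the total number of elements.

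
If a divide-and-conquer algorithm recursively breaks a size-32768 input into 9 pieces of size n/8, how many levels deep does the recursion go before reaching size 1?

For divide and conquer with division factor 8:

Problem sizes at each level:
Level 0: 32768
Level 1: 4096
Level 2: 512
Level 3: 64
Level 4: 8
Level 5: 1

The root is level 0 and the size-1 base case is level 5 (the tree spans levels 0 through 5, i.e. 6 levels counting the root), so the depth is the number of divisions: log_8(32768) = 5

The recursion tree depth is log_8(32768) = 5. At each level, the problem size is divided by 8, so it takes 5 divisions to reduce to a base case of size 1. The algorithm makes 9 recursive calls at each level.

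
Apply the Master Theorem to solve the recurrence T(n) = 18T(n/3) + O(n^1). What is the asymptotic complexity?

Master Theorem for T(n) = 18T(n/3) + O(n^1):

a = 18, b = 3, c = 1
log_b(a) = log_3(18) = 2.6309

Case 1: c = 1 < log_3(18) = 2.6309
T(n) = O(n^(log_3 18))

For T(n) = 18T(n/3) + O(n^1): log_3(18) = 2.6309. This is Case 1 of the Master Theorem (c < log_b(a), work dominated by leaves), giving O(n^(log_3 18)).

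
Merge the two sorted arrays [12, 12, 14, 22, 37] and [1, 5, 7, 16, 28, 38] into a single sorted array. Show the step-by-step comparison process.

Merging process:

Compare 12 vs 1: take 1 from right. Merged: [1]
Compare 12 vs 5: take 5 from right. Merged: [1, 5]
Compare 12 vs 7: take 7 from right. Merged: [1, 5, 7]
Compare 12 vs 16: take 12 from left. Merged: [1, 5, 7, 12]
Compare 12 vs 16: take 12 from left. Merged: [1, 5, 7, 12, 12]
Compare 14 vs 16: take 14 from left. Merged: [1, 5, 7, 12, 12, 14]
Compare 22 vs 16: take 16 from right. Merged: [1, 5, 7, 12, 12, 14, 16]
Compare 22 vs 28: take 22 from left. Merged: [1, 5, 7, 12, 12, 14, 16, 22]
Compare 37 vs 28: take 28 from right. Merged: [1, 5, 7, 12, 12, 14, 16, 22, 28]
Compare 37 vs 38: take 37 from left. Merged: [1, 5, 7, 12, 12, 14, 16, 22, 28, 37]
Append remaining from right: [38]. Merged: [1, 5, 7, 12, 12, 14, 16, 22, 28, 37, 38]

Final merged array: [1, 5, 7, 12, 12, 14, 16, 22, 28, 37, 38]
Total comparisons: 10

The merged array is [1, 5, 7, 12, 12, 14, 16, 22, 28, 37, 38], requiring 10 comparisons. The merge step runs in O(n) time where n is the total number of elements.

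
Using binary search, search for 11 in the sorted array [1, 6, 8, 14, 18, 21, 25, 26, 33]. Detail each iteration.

Binary search for 11 in [1, 6, 8, 14, 18, 21, 25, 26, 33]:

lo=0, hi=8, mid=4, arr[mid]=18 -> 18 > 11, search left half
lo=0, hi=3, mid=1, arr[mid]=6 -> 6 < 11, search right half
lo=2, hi=3, mid=2, arr[mid]=8 -> 8 < 11, search right half
lo=3, hi=3, mid=3, arr[mid]=14 -> 14 > 11, search left half
lo=3 > hi=2, target 11 not found

Binary search determines that 11 is not in the array after 4 comparisons. The search space was exhausted without finding the target.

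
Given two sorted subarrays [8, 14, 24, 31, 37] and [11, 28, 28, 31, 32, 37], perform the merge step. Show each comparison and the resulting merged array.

Merging process:

Compare 8 vs 11: take 8 from left. Merged: [8]
Compare 14 vs 11: take 11 from right. Merged: [8, 11]
Compare 14 vs 28: take 14 from left. Merged: [8, 11, 14]
Compare 24 vs 28: take 24 from left. Merged: [8, 11, 14, 24]
Compare 31 vs 28: take 28 from right. Merged: [8, 11, 14, 24, 28]
Compare 31 vs 28: take 28 from right. Merged: [8, 11, 14, 24, 28, 28]
Compare 31 vs 31: take 31 from left. Merged: [8, 11, 14, 24, 28, 28, 31]
Compare 37 vs 31: take 31 from right. Merged: [8, 11, 14, 24, 28, 28, 31, 31]
Compare 37 vs 32: take 32 from right. Merged: [8, 11, 14, 24, 28, 28, 31, 31, 32]
Compare 37 vs 37: take 37 from left. Merged: [8, 11, 14, 24, 28, 28, 31, 31, 32, 37]
Append remaining from right: [37]. Merged: [8, 11, 14, 24, 28, 28, 31, 31, 32, 37, 37]

Final merged array: [8, 11, 14, 24, 28, 28, 31, 31, 32, 37, 37]
Total comparisons: 10

The merged array is [8, 11, 14, 24, 28, 28, 31, 31, 32, 37, 37], requiring 10 comparisons. The merge step runs in O(n) time where n is the total number of elements.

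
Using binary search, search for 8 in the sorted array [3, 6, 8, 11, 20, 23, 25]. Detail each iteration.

Binary search for 8 in [3, 6, 8, 11, 20, 23, 25]:

lo=0, hi=6, mid=3, arr[mid]=11 -> 11 > 8, search left half
lo=0, hi=2, mid=1, arr[mid]=6 -> 6 < 8, search right half
lo=2, hi=2, mid=2, arr[mid]=8 -> Found target at index 2!

Binary search finds 8 at index 2 after 3 comparisons. The search repeatedly halves the search space by comparing with the middle element.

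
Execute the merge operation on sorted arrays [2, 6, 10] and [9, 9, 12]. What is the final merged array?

Merging process:

Compare 2 vs 9: take 2 from left. Merged: [2]
Compare 6 vs 9: take 6 from left. Merged: [2, 6]
Compare 10 vs 9: take 9 from right. Merged: [2, 6, 9]
Compare 10 vs 9: take 9 from right. Merged: [2, 6, 9, 9]
Compare 10 vs 12: take 10 from left. Merged: [2, 6, 9, 9, 10]
Append remaining from right: [12]. Merged: [2, 6, 9, 9, 10, 12]

Final merged array: [2, 6, 9, 9, 10, 12]
Total comparisons: 5

The merged array is [2, 6, 9, 9, 10, 12], requiring 5 comparisons. The merge step runs in O(n) time where n is the total number of elements.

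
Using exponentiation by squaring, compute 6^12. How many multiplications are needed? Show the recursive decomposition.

Computing 6^12 by squaring (build up from 6^1; each line after the first costs one multiplication):

6^1 = 6
6^2 = (6^1)^2 = 6^2 = 36
6^3 = 6 * 6^2 = 6 * 36 = 216
6^6 = (6^3)^2 = 216^2 = 46656
6^12 = (6^6)^2 = 46656^2 = 2176782336

Result: 2176782336
Multiplications needed: 4 (4 lines after 6^1)

6^12 = 2176782336. Using exponentiation by squaring, this requires 4 multiplications. The key idea: if the exponent is even, square the half-power; if odd, multiply by the base once.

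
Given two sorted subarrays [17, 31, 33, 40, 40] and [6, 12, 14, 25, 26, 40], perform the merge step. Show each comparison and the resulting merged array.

Merging process:

Compare 17 vs 6: take 6 from right. Merged: [6]
Compare 17 vs 12: take 12 from right. Merged: [6, 12]
Compare 17 vs 14: take 14 from right. Merged: [6, 12, 14]
Compare 17 vs 25: take 17 from left. Merged: [6, 12, 14, 17]
Compare 31 vs 25: take 25 from right. Merged: [6, 12, 14, 17, 25]
Compare 31 vs 26: take 26 from right. Merged: [6, 12, 14, 17, 25, 26]
Compare 31 vs 40: take 31 from left. Merged: [6, 12, 14, 17, 25, 26, 31]
Compare 33 vs 40: take 33 from left. Merged: [6, 12, 14, 17, 25, 26, 31, 33]
Compare 40 vs 40: take 40 from left. Merged: [6, 12, 14, 17, 25, 26, 31, 33, 40]
Compare 40 vs 40: take 40 from left. Merged: [6, 12, 14, 17, 25, 26, 31, 33, 40, 40]
Append remaining from right: [40]. Merged: [6, 12, 14, 17, 25, 26, 31, 33, 40, 40, 40]

Final merged array: [6, 12, 14, 17, 25, 26, 31, 33, 40, 40, 40]
Total comparisons: 10

The merged array is [6, 12, 14, 17, 25, 26, 31, 33, 40, 40, 40], requiring 10 comparisons. The merge step runs in O(n) time where n is the total number of elements.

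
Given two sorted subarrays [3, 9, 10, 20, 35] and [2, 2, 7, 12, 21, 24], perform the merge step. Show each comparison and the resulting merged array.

Merging process:

Compare 3 vs 2: take 2 from right. Merged: [2]
Compare 3 vs 2: take 2 from right. Merged: [2, 2]
Compare 3 vs 7: take 3 from left. Merged: [2, 2, 3]
Compare 9 vs 7: take 7 from right. Merged: [2, 2, 3, 7]
Compare 9 vs 12: take 9 from left. Merged: [2, 2, 3, 7, 9]
Compare 10 vs 12: take 10 from left. Merged: [2, 2, 3, 7, 9, 10]
Compare 20 vs 12: take 12 from right. Merged: [2, 2, 3, 7, 9, 10, 12]
Compare 20 vs 21: take 20 from left. Merged: [2, 2, 3, 7, 9, 10, 12, 20]
Compare 35 vs 21: take 21 from right. Merged: [2, 2, 3, 7, 9, 10, 12, 20, 21]
Compare 35 vs 24: take 24 from right. Merged: [2, 2, 3, 7, 9, 10, 12, 20, 21, 24]
Append remaining from left: [35]. Merged: [2, 2, 3, 7, 9, 10, 12, 20, 21, 24, 35]

Final merged array: [2, 2, 3, 7, 9, 10, 12, 20, 21, 24, 35]
Total comparisons: 10

The merged array is [2, 2, 3, 7, 9, 10, 12, 20, 21, 24, 35], requiring 10 comparisons. The merge step runs in O(n) time where n is the total number of elements.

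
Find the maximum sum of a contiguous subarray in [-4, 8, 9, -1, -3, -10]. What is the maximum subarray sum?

Using Kadane's algorithm on [-4, 8, 9, -1, -3, -10]:

Scanning through the array:
Position 1 (value 8): max_ending_here = 8, max_so_far = 8
Position 2 (value 9): max_ending_here = 17, max_so_far = 17
Position 3 (value -1): max_ending_here = 16, max_so_far = 17
Position 4 (value -3): max_ending_here = 13, max_so_far = 17
Position 5 (value -10): max_ending_here = 3, max_so_far = 17

Maximum subarray: [8, 9]
Maximum sum: 17

The maximum subarray is [8, 9] with sum 17. This subarray runs from index 1 to index 2.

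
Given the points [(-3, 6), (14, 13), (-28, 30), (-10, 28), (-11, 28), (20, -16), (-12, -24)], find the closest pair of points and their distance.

Computing all pairwise distances among 7 points:

d((-3, 6), (14, 13)) = 18.3848
d((-3, 6), (-28, 30)) = 34.6554
d((-3, 6), (-10, 28)) = 23.0868
d((-3, 6), (-11, 28)) = 23.4094
d((-3, 6), (20, -16)) = 31.8277
d((-3, 6), (-12, -24)) = 31.3209
d((14, 13), (-28, 30)) = 45.31
d((14, 13), (-10, 28)) = 28.3019
d((14, 13), (-11, 28)) = 29.1548
d((14, 13), (20, -16)) = 29.6142
d((14, 13), (-12, -24)) = 45.2217
d((-28, 30), (-10, 28)) = 18.1108
d((-28, 30), (-11, 28)) = 17.1172
d((-28, 30), (20, -16)) = 66.4831
d((-28, 30), (-12, -24)) = 56.3205
d((-10, 28), (-11, 28)) = 1.0 <-- minimum
d((-10, 28), (20, -16)) = 53.2541
d((-10, 28), (-12, -24)) = 52.0384
d((-11, 28), (20, -16)) = 53.8238
d((-11, 28), (-12, -24)) = 52.0096
d((20, -16), (-12, -24)) = 32.9848

Closest pair: (-10, 28) and (-11, 28) with distance 1.0

The closest pair is (-10, 28) and (-11, 28) with Euclidean distance 1.0. For 7 points, brute-force pairwise comparison is shown above. For large n, the divide-and-conquer algorithm (sort by x, recurse on halves, check the dividing strip) achieves O(n log n).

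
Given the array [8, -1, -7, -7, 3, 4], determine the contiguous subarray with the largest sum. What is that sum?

Using Kadane's algorithm on [8, -1, -7, -7, 3, 4]:

Scanning through the array:
Position 1 (value -1): max_ending_here = 7, max_so_far = 8
Position 2 (value -7): max_ending_here = 0, max_so_far = 8
Position 3 (value -7): max_ending_here = -7, max_so_far = 8
Position 4 (value 3): max_ending_here = 3, max_so_far = 8
Position 5 (value 4): max_ending_here = 7, max_so_far = 8

Maximum subarray: [8]
Maximum sum: 8

The maximum subarray is [8] with sum 8. This subarray runs from index 0 to index 0.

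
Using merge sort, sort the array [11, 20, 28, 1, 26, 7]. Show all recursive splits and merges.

Merge sort trace:

Split: [11, 20, 28, 1, 26, 7] -> [11, 20, 28] and [1, 26, 7]
  Split: [11, 20, 28] -> [11] and [20, 28]
    Split: [20, 28] -> [20] and [28]
    Merge: [20] + [28] -> [20, 28]
  Merge: [11] + [20, 28] -> [11, 20, 28]
  Split: [1, 26, 7] -> [1] and [26, 7]
    Split: [26, 7] -> [26] and [7]
    Merge: [26] + [7] -> [7, 26]
  Merge: [1] + [7, 26] -> [1, 7, 26]
Merge: [11, 20, 28] + [1, 7, 26] -> [1, 7, 11, 20, 26, 28]

Final sorted array: [1, 7, 11, 20, 26, 28]

The merge sort proceeds by recursively splitting the array and merging sorted halves.
After all merges, the sorted array is [1, 7, 11, 20, 26, 28].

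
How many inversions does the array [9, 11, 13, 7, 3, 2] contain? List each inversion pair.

Finding inversions in [9, 11, 13, 7, 3, 2]:

(0, 3): arr[0]=9 > arr[3]=7
(0, 4): arr[0]=9 > arr[4]=3
(0, 5): arr[0]=9 > arr[5]=2
(1, 3): arr[1]=11 > arr[3]=7
(1, 4): arr[1]=11 > arr[4]=3
(1, 5): arr[1]=11 > arr[5]=2
(2, 3): arr[2]=13 > arr[3]=7
(2, 4): arr[2]=13 > arr[4]=3
(2, 5): arr[2]=13 > arr[5]=2
(3, 4): arr[3]=7 > arr[4]=3
(3, 5): arr[3]=7 > arr[5]=2
(4, 5): arr[4]=3 > arr[5]=2

Total inversions: 12

The array has 12 inversion(s): (0,3), (0,4), (0,5), (1,3), (1,4), (1,5), (2,3), (2,4), (2,5), (3,4), (3,5), (4,5). Each pair (i,j) satisfies i < j and arr[i] > arr[j].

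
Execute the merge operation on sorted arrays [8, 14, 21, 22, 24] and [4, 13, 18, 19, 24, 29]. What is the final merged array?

Merging process:

Compare 8 vs 4: take 4 from right. Merged: [4]
Compare 8 vs 13: take 8 from left. Merged: [4, 8]
Compare 14 vs 13: take 13 from right. Merged: [4, 8, 13]
Compare 14 vs 18: take 14 from left. Merged: [4, 8, 13, 14]
Compare 21 vs 18: take 18 from right. Merged: [4, 8, 13, 14, 18]
Compare 21 vs 19: take 19 from right. Merged: [4, 8, 13, 14, 18, 19]
Compare 21 vs 24: take 21 from left. Merged: [4, 8, 13, 14, 18, 19, 21]
Compare 22 vs 24: take 22 from left. Merged: [4, 8, 13, 14, 18, 19, 21, 22]
Compare 24 vs 24: take 24 from left. Merged: [4, 8, 13, 14, 18, 19, 21, 22, 24]
Append remaining from right: [24, 29]. Merged: [4, 8, 13, 14, 18, 19, 21, 22, 24, 24, 29]

Final merged array: [4, 8, 13, 14, 18, 19, 21, 22, 24, 24, 29]
Total comparisons: 9

The merged array is [4, 8, 13, 14, 18, 19, 21, 22, 24, 24, 29], requiring 9 comparisons. The merge step runs in O(n) time where n is the total number of elements.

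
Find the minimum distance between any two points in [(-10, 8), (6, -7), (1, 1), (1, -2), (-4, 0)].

Computing all pairwise distances among 5 points:

d((-10, 8), (6, -7)) = 21.9317
d((-10, 8), (1, 1)) = 13.0384
d((-10, 8), (1, -2)) = 14.8661
d((-10, 8), (-4, 0)) = 10.0
d((6, -7), (1, 1)) = 9.434
d((6, -7), (1, -2)) = 7.0711
d((6, -7), (-4, 0)) = 12.2066
d((1, 1), (1, -2)) = 3.0 <-- minimum
d((1, 1), (-4, 0)) = 5.099
d((1, -2), (-4, 0)) = 5.3852

Closest pair: (1, 1) and (1, -2) with distance 3.0

The closest pair is (1, 1) and (1, -2) with Euclidean distance 3.0. For 5 points, brute-force pairwise comparison is shown above. For large n, the divide-and-conquer algorithm (sort by x, recurse on halves, check the dividing strip) achieves O(n log n).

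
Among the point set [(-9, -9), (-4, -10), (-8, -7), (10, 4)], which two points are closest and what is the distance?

Computing all pairwise distances among 4 points:

d((-9, -9), (-4, -10)) = 5.099
d((-9, -9), (-8, -7)) = 2.2361 <-- minimum
d((-9, -9), (10, 4)) = 23.0217
d((-4, -10), (-8, -7)) = 5.0
d((-4, -10), (10, 4)) = 19.799
d((-8, -7), (10, 4)) = 21.095

Closest pair: (-9, -9) and (-8, -7) with distance 2.2361

The closest pair is (-9, -9) and (-8, -7) with Euclidean distance 2.2361. For 4 points, brute-force pairwise comparison is shown above. For large n, the divide-and-conquer algorithm (sort by x, recurse on halves, check the dividing strip) achieves O(n log n).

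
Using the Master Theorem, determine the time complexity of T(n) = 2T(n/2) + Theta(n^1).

Master Theorem for T(n) = 2T(n/2) + O(n^1):

a = 2, b = 2, c = 1
log_b(a) = log_2(2) = 1.0000

Case 2: c = 1 = log_2(2) = 1.0000
T(n) = O(n^1 log n) = O(n log n)

For T(n) = 2T(n/2) + O(n^1): log_2(2) = 1.0000. This is Case 2 of the Master Theorem (c = log_b(a), equal work at all levels), giving O(n log n).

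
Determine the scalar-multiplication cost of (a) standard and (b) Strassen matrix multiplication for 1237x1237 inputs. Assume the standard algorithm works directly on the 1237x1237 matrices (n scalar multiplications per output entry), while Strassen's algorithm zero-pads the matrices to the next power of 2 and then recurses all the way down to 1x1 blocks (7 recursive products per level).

Matrix multiplication for 1237x1237 matrices:

Strassen's algorithm requires power-of-2 dimensions. Pad 1237x1237 to 2048x2048 (next power of 2).

Standard algorithm: 1237^3 = 1892819053 multiplications
Strassen's algorithm: 7^(log2(2048)) = 7^11 = 1977326743 multiplications
Difference: 1892819053 - 1977326743 = -84507690 (Strassen uses MORE here due to padding overhead — for small or just-over-power-of-2 n, padding can outweigh the per-level savings)

Standard: 1892819053 multiplications (1237^3). Strassen: 1977326743 multiplications (7^11, after padding to 2048x2048). Strassen reduces 8 recursive multiplications to 7 at each level.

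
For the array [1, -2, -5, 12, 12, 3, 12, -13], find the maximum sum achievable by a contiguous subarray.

Using Kadane's algorithm on [1, -2, -5, 12, 12, 3, 12, -13]:

Scanning through the array:
Position 1 (value -2): max_ending_here = -1, max_so_far = 1
Position 2 (value -5): max_ending_here = -5, max_so_far = 1
Position 3 (value 12): max_ending_here = 12, max_so_far = 12
Position 4 (value 12): max_ending_here = 24, max_so_far = 24
Position 5 (value 3): max_ending_here = 27, max_so_far = 27
Position 6 (value 12): max_ending_here = 39, max_so_far = 39
Position 7 (value -13): max_ending_here = 26, max_so_far = 39

Maximum subarray: [12, 12, 3, 12]
Maximum sum: 39

The maximum subarray is [12, 12, 3, 12] with sum 39. This subarray runs from index 3 to index 6.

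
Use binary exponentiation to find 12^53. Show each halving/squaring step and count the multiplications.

Computing 12^53 by squaring (build up from 12^1; each line after the first costs one multiplication):

12^1 = 12
12^2 = (12^1)^2 = 12^2 = 144
12^3 = 12 * 12^2 = 12 * 144 = 1728
12^6 = (12^3)^2 = 1728^2 = 2985984
12^12 = (12^6)^2 = 2985984^2 = 8916100448256
12^13 = 12 * 12^12 = 12 * 8916100448256 = 106993205379072
12^26 = (12^13)^2 = 106993205379072^2 = 11447545997288281555215581184
12^52 = (12^26)^2 = 11447545997288281555215581184^2 = 131046309360030956735917227964932955078950997486894841856
12^53 = 12 * 12^52 = 12 * 131046309360030956735917227964932955078950997486894841856 = 1572555712320371480831006735579195460947411969842738102272

Result: 1572555712320371480831006735579195460947411969842738102272
Multiplications needed: 8 (8 lines after 12^1)

12^53 = 1572555712320371480831006735579195460947411969842738102272. Using exponentiation by squaring, this requires 8 multiplications. The key idea: if the exponent is even, square the half-power; if odd, multiply by the base once.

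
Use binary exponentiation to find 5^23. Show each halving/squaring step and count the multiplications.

Computing 5^23 by squaring (build up from 5^1; each line after the first costs one multiplication):

5^1 = 5
5^2 = (5^1)^2 = 5^2 = 25
5^4 = (5^2)^2 = 25^2 = 625
5^5 = 5 * 5^4 = 5 * 625 = 3125
5^10 = (5^5)^2 = 3125^2 = 9765625
5^11 = 5 * 5^10 = 5 * 9765625 = 48828125
5^22 = (5^11)^2 = 48828125^2 = 2384185791015625
5^23 = 5 * 5^22 = 5 * 2384185791015625 = 11920928955078125

Result: 11920928955078125
Multiplications needed: 7 (7 lines after 5^1)

5^23 = 11920928955078125. Using exponentiation by squaring, this requires 7 multiplications. The key idea: if the exponent is even, square the half-power; if odd, multiply by the base once.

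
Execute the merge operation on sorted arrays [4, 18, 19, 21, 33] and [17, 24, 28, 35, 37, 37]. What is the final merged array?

Merging process:

Compare 4 vs 17: take 4 from left. Merged: [4]
Compare 18 vs 17: take 17 from right. Merged: [4, 17]
Compare 18 vs 24: take 18 from left. Merged: [4, 17, 18]
Compare 19 vs 24: take 19 from left. Merged: [4, 17, 18, 19]
Compare 21 vs 24: take 21 from left. Merged: [4, 17, 18, 19, 21]
Compare 33 vs 24: take 24 from right. Merged: [4, 17, 18, 19, 21, 24]
Compare 33 vs 28: take 28 from right. Merged: [4, 17, 18, 19, 21, 24, 28]
Compare 33 vs 35: take 33 from left. Merged: [4, 17, 18, 19, 21, 24, 28, 33]
Append remaining from right: [35, 37, 37]. Merged: [4, 17, 18, 19, 21, 24, 28, 33, 35, 37, 37]

Final merged array: [4, 17, 18, 19, 21, 24, 28, 33, 35, 37, 37]
Total comparisons: 8

The merged array is [4, 17, 18, 19, 21, 24, 28, 33, 35, 37, 37], requiring 8 comparisons. The merge step runs in O(n) time where n is the total number of elements.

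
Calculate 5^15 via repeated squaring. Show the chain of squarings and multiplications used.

Computing 5^15 by squaring (build up from 5^1; each line after the first costs one multiplication):

5^1 = 5
5^2 = (5^1)^2 = 5^2 = 25
5^3 = 5 * 5^2 = 5 * 25 = 125
5^6 = (5^3)^2 = 125^2 = 15625
5^7 = 5 * 5^6 = 5 * 15625 = 78125
5^14 = (5^7)^2 = 78125^2 = 6103515625
5^15 = 5 * 5^14 = 5 * 6103515625 = 30517578125

Result: 30517578125
Multiplications needed: 6 (6 lines after 5^1)

5^15 = 30517578125. Using exponentiation by squaring, this requires 6 multiplications. The key idea: if the exponent is even, square the half-power; if odd, multiply by the base once.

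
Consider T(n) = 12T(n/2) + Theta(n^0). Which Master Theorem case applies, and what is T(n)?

Master Theorem for T(n) = 12T(n/2) + O(n^0):

a = 12, b = 2, c = 0
log_b(a) = log_2(12) = 3.5850

Case 1: c = 0 < log_2(12) = 3.5850
T(n) = O(n^(log_2 12))

For T(n) = 12T(n/2) + O(n^0): log_2(12) = 3.5850. This is Case 1 of the Master Theorem (c < log_b(a), work dominated by leaves), giving O(n^(log_2 12)).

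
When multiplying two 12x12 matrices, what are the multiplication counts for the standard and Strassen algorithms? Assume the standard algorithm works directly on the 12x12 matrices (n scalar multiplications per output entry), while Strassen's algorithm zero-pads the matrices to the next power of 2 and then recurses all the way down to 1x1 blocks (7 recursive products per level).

Matrix multiplication for 12x12 matrices:

Strassen's algorithm requires power-of-2 dimensions. Pad 12x12 to 16x16 (next power of 2).

Standard algorithm: 12^3 = 1728 multiplications
Strassen's algorithm: 7^(log2(16)) = 7^4 = 2401 multiplications
Difference: 1728 - 2401 = -673 (Strassen uses MORE here due to padding overhead — for small or just-over-power-of-2 n, padding can outweigh the per-level savings)

Standard: 1728 multiplications (12^3). Strassen: 2401 multiplications (7^4, after padding to 16x16). Strassen reduces 8 recursive multiplications to 7 at each level.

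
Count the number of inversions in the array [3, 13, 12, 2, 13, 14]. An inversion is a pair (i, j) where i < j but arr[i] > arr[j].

Finding inversions in [3, 13, 12, 2, 13, 14]:

(0, 3): arr[0]=3 > arr[3]=2
(1, 2): arr[1]=13 > arr[2]=12
(1, 3): arr[1]=13 > arr[3]=2
(2, 3): arr[2]=12 > arr[3]=2

Total inversions: 4

The array has 4 inversion(s): (0,3), (1,2), (1,3), (2,3). Each pair (i,j) satisfies i < j and arr[i] > arr[j].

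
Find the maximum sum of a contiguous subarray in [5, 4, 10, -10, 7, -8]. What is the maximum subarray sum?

Using Kadane's algorithm on [5, 4, 10, -10, 7, -8]:

Scanning through the array:
Position 1 (value 4): max_ending_here = 9, max_so_far = 9
Position 2 (value 10): max_ending_here = 19, max_so_far = 19
Position 3 (value -10): max_ending_here = 9, max_so_far = 19
Position 4 (value 7): max_ending_here = 16, max_so_far = 19
Position 5 (value -8): max_ending_here = 8, max_so_far = 19

Maximum subarray: [5, 4, 10]
Maximum sum: 19

The maximum subarray is [5, 4, 10] with sum 19. This subarray runs from index 0 to index 2.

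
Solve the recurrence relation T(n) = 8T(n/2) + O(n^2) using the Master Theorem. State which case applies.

Master Theorem for T(n) = 8T(n/2) + O(n^2):

a = 8, b = 2, c = 2
log_b(a) = log_2(8) = 3.0000

Case 1: c = 2 < log_2(8) = 3.0000
T(n) = O(n^(log_2 8)) = O(n^3)

For T(n) = 8T(n/2) + O(n^2): log_2(8) = 3.0000. This is Case 1 of the Master Theorem (c < log_b(a), work dominated by leaves), giving O(n^3).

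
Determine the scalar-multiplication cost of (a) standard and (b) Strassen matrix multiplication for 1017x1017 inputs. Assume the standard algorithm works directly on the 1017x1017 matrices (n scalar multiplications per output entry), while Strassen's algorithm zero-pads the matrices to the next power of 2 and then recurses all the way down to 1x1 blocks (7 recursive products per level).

Matrix multiplication for 1017x1017 matrices:

Strassen's algorithm requires power-of-2 dimensions. Pad 1017x1017 to 1024x1024 (next power of 2).

Standard algorithm: 1017^3 = 1051871913 multiplications
Strassen's algorithm: 7^(log2(1024)) = 7^10 = 282475249 multiplications
Savings: 1051871913 - 282475249 = 769396664 multiplications

Standard: 1051871913 multiplications (1017^3). Strassen: 282475249 multiplications (7^10, after padding to 1024x1024). Strassen reduces 8 recursive multiplications to 7 at each level.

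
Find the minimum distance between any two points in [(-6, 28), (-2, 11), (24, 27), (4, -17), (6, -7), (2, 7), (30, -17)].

Computing all pairwise distances among 7 points:

d((-6, 28), (-2, 11)) = 17.4642
d((-6, 28), (24, 27)) = 30.0167
d((-6, 28), (4, -17)) = 46.0977
d((-6, 28), (6, -7)) = 37.0
d((-6, 28), (2, 7)) = 22.4722
d((-6, 28), (30, -17)) = 57.6281
d((-2, 11), (24, 27)) = 30.5287
d((-2, 11), (4, -17)) = 28.6356
d((-2, 11), (6, -7)) = 19.6977
d((-2, 11), (2, 7)) = 5.6569 <-- minimum
d((-2, 11), (30, -17)) = 42.5206
d((24, 27), (4, -17)) = 48.3322
d((24, 27), (6, -7)) = 38.4708
d((24, 27), (2, 7)) = 29.7321
d((24, 27), (30, -17)) = 44.4072
d((4, -17), (6, -7)) = 10.198
d((4, -17), (2, 7)) = 24.0832
d((4, -17), (30, -17)) = 26.0
d((6, -7), (2, 7)) = 14.5602
d((6, -7), (30, -17)) = 26.0
d((2, 7), (30, -17)) = 36.8782

Closest pair: (-2, 11) and (2, 7) with distance 5.6569

The closest pair is (-2, 11) and (2, 7) with Euclidean distance 5.6569. For 7 points, brute-force pairwise comparison is shown above. For large n, the divide-and-conquer algorithm (sort by x, recurse on halves, check the dividing strip) achieves O(n log n).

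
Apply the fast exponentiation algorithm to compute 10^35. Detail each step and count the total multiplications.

Computing 10^35 by squaring (build up from 10^1; each line after the first costs one multiplication):

10^1 = 10
10^2 = (10^1)^2 = 10^2 = 100
10^4 = (10^2)^2 = 100^2 = 10000
10^8 = (10^4)^2 = 10000^2 = 100000000
10^16 = (10^8)^2 = 100000000^2 = 10000000000000000
10^17 = 10 * 10^16 = 10 * 10000000000000000 = 100000000000000000
10^34 = (10^17)^2 = 100000000000000000^2 = 10000000000000000000000000000000000
10^35 = 10 * 10^34 = 10 * 10000000000000000000000000000000000 = 100000000000000000000000000000000000

Result: 100000000000000000000000000000000000
Multiplications needed: 7 (7 lines after 10^1)

10^35 = 100000000000000000000000000000000000. Using exponentiation by squaring, this requires 7 multiplications. The key idea: if the exponent is even, square the half-power; if odd, multiply by the base once.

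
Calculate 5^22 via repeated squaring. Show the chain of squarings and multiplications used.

Computing 5^22 by squaring (build up from 5^1; each line after the first costs one multiplication):

5^1 = 5
5^2 = (5^1)^2 = 5^2 = 25
5^4 = (5^2)^2 = 25^2 = 625
5^5 = 5 * 5^4 = 5 * 625 = 3125
5^10 = (5^5)^2 = 3125^2 = 9765625
5^11 = 5 * 5^10 = 5 * 9765625 = 48828125
5^22 = (5^11)^2 = 48828125^2 = 2384185791015625

Result: 2384185791015625
Multiplications needed: 6 (6 lines after 5^1)

5^22 = 2384185791015625. Using exponentiation by squaring, this requires 6 multiplications. The key idea: if the exponent is even, square the half-power; if odd, multiply by the base once.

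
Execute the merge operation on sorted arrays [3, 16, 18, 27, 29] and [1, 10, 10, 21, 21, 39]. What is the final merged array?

Merging process:

Compare 3 vs 1: take 1 from right. Merged: [1]
Compare 3 vs 10: take 3 from left. Merged: [1, 3]
Compare 16 vs 10: take 10 from right. Merged: [1, 3, 10]
Compare 16 vs 10: take 10 from right. Merged: [1, 3, 10, 10]
Compare 16 vs 21: take 16 from left. Merged: [1, 3, 10, 10, 16]
Compare 18 vs 21: take 18 from left. Merged: [1, 3, 10, 10, 16, 18]
Compare 27 vs 21: take 21 from right. Merged: [1, 3, 10, 10, 16, 18, 21]
Compare 27 vs 21: take 21 from right. Merged: [1, 3, 10, 10, 16, 18, 21, 21]
Compare 27 vs 39: take 27 from left. Merged: [1, 3, 10, 10, 16, 18, 21, 21, 27]
Compare 29 vs 39: take 29 from left. Merged: [1, 3, 10, 10, 16, 18, 21, 21, 27, 29]
Append remaining from right: [39]. Merged: [1, 3, 10, 10, 16, 18, 21, 21, 27, 29, 39]

Final merged array: [1, 3, 10, 10, 16, 18, 21, 21, 27, 29, 39]
Total comparisons: 10

The merged array is [1, 3, 10, 10, 16, 18, 21, 21, 27, 29, 39], requiring 10 comparisons. The merge step runs in O(n) time where n is the total number of elements.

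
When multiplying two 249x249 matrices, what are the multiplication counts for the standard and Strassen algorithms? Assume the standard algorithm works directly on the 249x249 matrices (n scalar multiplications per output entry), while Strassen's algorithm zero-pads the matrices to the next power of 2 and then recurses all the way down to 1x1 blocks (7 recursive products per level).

Matrix multiplication for 249x249 matrices:

Strassen's algorithm requires power-of-2 dimensions. Pad 249x249 to 256x256 (next power of 2).

Standard algorithm: 249^3 = 15438249 multiplications
Strassen's algorithm: 7^(log2(256)) = 7^8 = 5764801 multiplications
Savings: 15438249 - 5764801 = 9673448 multiplications

Standard: 15438249 multiplications (249^3). Strassen: 5764801 multiplications (7^8, after padding to 256x256). Strassen reduces 8 recursive multiplications to 7 at each level.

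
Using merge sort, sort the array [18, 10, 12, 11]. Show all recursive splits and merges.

Merge sort trace:

Split: [18, 10, 12, 11] -> [18, 10] and [12, 11]
  Split: [18, 10] -> [18] and [10]
  Merge: [18] + [10] -> [10, 18]
  Split: [12, 11] -> [12] and [11]
  Merge: [12] + [11] -> [11, 12]
Merge: [10, 18] + [11, 12] -> [10, 11, 12, 18]

Final sorted array: [10, 11, 12, 18]

The merge sort proceeds by recursively splitting the array and merging sorted halves.
After all merges, the sorted array is [10, 11, 12, 18].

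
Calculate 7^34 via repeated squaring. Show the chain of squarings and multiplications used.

Computing 7^34 by squaring (build up from 7^1; each line after the first costs one multiplication):

7^1 = 7
7^2 = (7^1)^2 = 7^2 = 49
7^4 = (7^2)^2 = 49^2 = 2401
7^8 = (7^4)^2 = 2401^2 = 5764801
7^16 = (7^8)^2 = 5764801^2 = 33232930569601
7^17 = 7 * 7^16 = 7 * 33232930569601 = 232630513987207
7^34 = (7^17)^2 = 232630513987207^2 = 54116956037952111668959660849

Result: 54116956037952111668959660849
Multiplications needed: 6 (6 lines after 7^1)

7^34 = 54116956037952111668959660849. Using exponentiation by squaring, this requires 6 multiplications. The key idea: if the exponent is even, square the half-power; if odd, multiply by the base once.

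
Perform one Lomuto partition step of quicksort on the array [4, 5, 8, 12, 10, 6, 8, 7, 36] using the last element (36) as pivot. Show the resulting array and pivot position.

Lomuto partition with pivot = 36:

Initial array: [4, 5, 8, 12, 10, 6, 8, 7, 36]

arr[0]=4 <= 36: swap with position 0, array becomes [4, 5, 8, 12, 10, 6, 8, 7, 36]
arr[1]=5 <= 36: swap with position 1, array becomes [4, 5, 8, 12, 10, 6, 8, 7, 36]
arr[2]=8 <= 36: swap with position 2, array becomes [4, 5, 8, 12, 10, 6, 8, 7, 36]
arr[3]=12 <= 36: swap with position 3, array becomes [4, 5, 8, 12, 10, 6, 8, 7, 36]
arr[4]=10 <= 36: swap with position 4, array becomes [4, 5, 8, 12, 10, 6, 8, 7, 36]
arr[5]=6 <= 36: swap with position 5, array becomes [4, 5, 8, 12, 10, 6, 8, 7, 36]
arr[6]=8 <= 36: swap with position 6, array becomes [4, 5, 8, 12, 10, 6, 8, 7, 36]
arr[7]=7 <= 36: swap with position 7, array becomes [4, 5, 8, 12, 10, 6, 8, 7, 36]

Place pivot at position 8: [4, 5, 8, 12, 10, 6, 8, 7, 36]
Pivot position: 8

After partitioning with pivot 36, the array becomes [4, 5, 8, 12, 10, 6, 8, 7, 36]. The pivot is placed at index 8. All elements to the left of the pivot are <= 36, and all elements to the right are > 36.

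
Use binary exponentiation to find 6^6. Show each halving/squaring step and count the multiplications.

Computing 6^6 by squaring (build up from 6^1; each line after the first costs one multiplication):

6^1 = 6
6^2 = (6^1)^2 = 6^2 = 36
6^3 = 6 * 6^2 = 6 * 36 = 216
6^6 = (6^3)^2 = 216^2 = 46656

Result: 46656
Multiplications needed: 3 (3 lines after 6^1)

6^6 = 46656. Using exponentiation by squaring, this requires 3 multiplications. The key idea: if the exponent is even, square the half-power; if odd, multiply by the base once.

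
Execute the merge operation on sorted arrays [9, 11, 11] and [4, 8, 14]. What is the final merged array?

Merging process:

Compare 9 vs 4: take 4 from right. Merged: [4]
Compare 9 vs 8: take 8 from right. Merged: [4, 8]
Compare 9 vs 14: take 9 from left. Merged: [4, 8, 9]
Compare 11 vs 14: take 11 from left. Merged: [4, 8, 9, 11]
Compare 11 vs 14: take 11 from left. Merged: [4, 8, 9, 11, 11]
Append remaining from right: [14]. Merged: [4, 8, 9, 11, 11, 14]

Final merged array: [4, 8, 9, 11, 11, 14]
Total comparisons: 5

The merged array is [4, 8, 9, 11, 11, 14], requiring 5 comparisons. The merge step runs in O(n) time where n is the total number of elements.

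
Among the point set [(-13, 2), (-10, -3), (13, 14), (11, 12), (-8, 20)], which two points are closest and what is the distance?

Computing all pairwise distances among 5 points:

d((-13, 2), (-10, -3)) = 5.831
d((-13, 2), (13, 14)) = 28.6356
d((-13, 2), (11, 12)) = 26.0
d((-13, 2), (-8, 20)) = 18.6815
d((-10, -3), (13, 14)) = 28.6007
d((-10, -3), (11, 12)) = 25.807
d((-10, -3), (-8, 20)) = 23.0868
d((13, 14), (11, 12)) = 2.8284 <-- minimum
d((13, 14), (-8, 20)) = 21.8403
d((11, 12), (-8, 20)) = 20.6155

Closest pair: (13, 14) and (11, 12) with distance 2.8284

The closest pair is (13, 14) and (11, 12) with Euclidean distance 2.8284. For 5 points, brute-force pairwise comparison is shown above. For large n, the divide-and-conquer algorithm (sort by x, recurse on halves, check the dividing strip) achieves O(n log n).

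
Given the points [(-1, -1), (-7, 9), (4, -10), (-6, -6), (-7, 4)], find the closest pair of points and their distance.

Computing all pairwise distances among 5 points:

d((-1, -1), (-7, 9)) = 11.6619
d((-1, -1), (4, -10)) = 10.2956
d((-1, -1), (-6, -6)) = 7.0711
d((-1, -1), (-7, 4)) = 7.8102
d((-7, 9), (4, -10)) = 21.9545
d((-7, 9), (-6, -6)) = 15.0333
d((-7, 9), (-7, 4)) = 5.0 <-- minimum
d((4, -10), (-6, -6)) = 10.7703
d((4, -10), (-7, 4)) = 17.8045
d((-6, -6), (-7, 4)) = 10.0499

Closest pair: (-7, 9) and (-7, 4) with distance 5.0

The closest pair is (-7, 9) and (-7, 4) with Euclidean distance 5.0. For 5 points, brute-force pairwise comparison is shown above. For large n, the divide-and-conquer algorithm (sort by x, recurse on halves, check the dividing strip) achieves O(n log n).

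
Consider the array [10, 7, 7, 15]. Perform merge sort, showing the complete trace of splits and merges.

Merge sort trace:

Split: [10, 7, 7, 15] -> [10, 7] and [7, 15]
  Split: [10, 7] -> [10] and [7]
  Merge: [10] + [7] -> [7, 10]
  Split: [7, 15] -> [7] and [15]
  Merge: [7] + [15] -> [7, 15]
Merge: [7, 10] + [7, 15] -> [7, 7, 10, 15]

Final sorted array: [7, 7, 10, 15]

The merge sort proceeds by recursively splitting the array and merging sorted halves.
After all merges, the sorted array is [7, 7, 10, 15].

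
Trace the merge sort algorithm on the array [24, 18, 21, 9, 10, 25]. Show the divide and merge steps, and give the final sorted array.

Merge sort trace:

Split: [24, 18, 21, 9, 10, 25] -> [24, 18, 21] and [9, 10, 25]
  Split: [24, 18, 21] -> [24] and [18, 21]
    Split: [18, 21] -> [18] and [21]
    Merge: [18] + [21] -> [18, 21]
  Merge: [24] + [18, 21] -> [18, 21, 24]
  Split: [9, 10, 25] -> [9] and [10, 25]
    Split: [10, 25] -> [10] and [25]
    Merge: [10] + [25] -> [10, 25]
  Merge: [9] + [10, 25] -> [9, 10, 25]
Merge: [18, 21, 24] + [9, 10, 25] -> [9, 10, 18, 21, 24, 25]

Final sorted array: [9, 10, 18, 21, 24, 25]

The merge sort proceeds by recursively splitting the array and merging sorted halves.
After all merges, the sorted array is [9, 10, 18, 21, 24, 25].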